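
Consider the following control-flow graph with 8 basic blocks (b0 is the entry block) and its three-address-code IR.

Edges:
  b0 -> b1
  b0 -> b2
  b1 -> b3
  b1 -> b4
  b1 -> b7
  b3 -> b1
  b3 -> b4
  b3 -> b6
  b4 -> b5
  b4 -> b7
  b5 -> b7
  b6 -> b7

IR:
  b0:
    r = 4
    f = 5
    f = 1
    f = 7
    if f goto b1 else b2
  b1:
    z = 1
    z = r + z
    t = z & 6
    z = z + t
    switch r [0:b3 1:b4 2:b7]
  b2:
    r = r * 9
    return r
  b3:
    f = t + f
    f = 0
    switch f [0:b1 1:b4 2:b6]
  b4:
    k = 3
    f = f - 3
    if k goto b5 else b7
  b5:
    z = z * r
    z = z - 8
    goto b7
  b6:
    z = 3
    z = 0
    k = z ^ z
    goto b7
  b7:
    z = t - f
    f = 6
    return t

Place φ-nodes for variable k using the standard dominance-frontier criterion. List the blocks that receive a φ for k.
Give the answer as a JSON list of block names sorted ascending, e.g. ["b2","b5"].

idom tree: b1←b0 b2←b0 b3←b1 b4←b1 b5←b4 b6←b3 b7←b1
Dom at joins:
  b1: preds {b0,b3}: {b0} ∩ {b0,b1,b3} = {b0}; idom=b0
  b4: preds {b1,b3}: {b0,b1} ∩ {b0,b1,b3} = {b0,b1}; idom=b1
  b7: preds {b1,b4,b5,b6}: {b0,b1} ∩ {b0,b1,b4} ∩ {b0,b1,b4,b5} ∩ {b0,b1,b3,b6} = {b0,b1}; idom=b1

DF derivation:
  join b1 pred b0: · stop@b0
  join b1 pred b3: b3→b1 stop@b0
  join b4 pred b1: · stop@b1
  join b4 pred b3: b3 stop@b1
  join b7 pred b1: · stop@b1
  join b7 pred b4: b4 stop@b1
  join b7 pred b5: b5→b4 stop@b1
  join b7 pred b6: b6→b3 stop@b1
  b0: DF=∅
  b1: DF={b1}
  b2: DF=∅
  b3: DF={b1,b4,b7}
  b4: DF={b7}
  b5: DF={b7}
  b6: DF={b7}
  b7: DF=∅

φ for k: defs {b4,b6}
  DF⁺ = {b7}

Answer: ["b7"]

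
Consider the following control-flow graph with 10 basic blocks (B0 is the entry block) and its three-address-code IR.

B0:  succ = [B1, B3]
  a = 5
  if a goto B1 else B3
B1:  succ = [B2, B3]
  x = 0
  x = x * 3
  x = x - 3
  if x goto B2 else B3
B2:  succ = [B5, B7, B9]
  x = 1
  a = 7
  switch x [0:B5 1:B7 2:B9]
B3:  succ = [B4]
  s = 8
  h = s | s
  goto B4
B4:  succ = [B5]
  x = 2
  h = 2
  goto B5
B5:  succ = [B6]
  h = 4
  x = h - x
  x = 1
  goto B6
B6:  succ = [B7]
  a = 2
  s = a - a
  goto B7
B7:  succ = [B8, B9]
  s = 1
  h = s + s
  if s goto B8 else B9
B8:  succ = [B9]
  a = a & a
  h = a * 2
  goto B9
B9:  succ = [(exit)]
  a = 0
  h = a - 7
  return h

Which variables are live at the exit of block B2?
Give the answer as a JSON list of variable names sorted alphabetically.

def/use:
  B0: def={a} ue=∅
  B1: def={x} ue=∅
  B2: def={a,x} ue=∅
  B3: def={h,s} ue=∅
  B4: def={h,x} ue=∅
  B5: def={h,x} ue={x}
  B6: def={a,s} ue=∅
  B7: def={h,s} ue=∅
  B8: def={a,h} ue={a}
  B9: def={a,h} ue=∅

Liveness:
  B0 li=∅ lo=∅
  B1 li=∅ lo=∅
  B2 li=∅ lo={a,x}
  B3 li=∅ lo=∅
  B4 li=∅ lo={x}
  B5 li={x} lo=∅
  B6 li=∅ lo={a}
  B7 li={a} lo={a}
  B8 li={a} lo=∅
  B9 li=∅ lo=∅

live-out(B2) = ["a", "x"]

Answer: ["a", "x"]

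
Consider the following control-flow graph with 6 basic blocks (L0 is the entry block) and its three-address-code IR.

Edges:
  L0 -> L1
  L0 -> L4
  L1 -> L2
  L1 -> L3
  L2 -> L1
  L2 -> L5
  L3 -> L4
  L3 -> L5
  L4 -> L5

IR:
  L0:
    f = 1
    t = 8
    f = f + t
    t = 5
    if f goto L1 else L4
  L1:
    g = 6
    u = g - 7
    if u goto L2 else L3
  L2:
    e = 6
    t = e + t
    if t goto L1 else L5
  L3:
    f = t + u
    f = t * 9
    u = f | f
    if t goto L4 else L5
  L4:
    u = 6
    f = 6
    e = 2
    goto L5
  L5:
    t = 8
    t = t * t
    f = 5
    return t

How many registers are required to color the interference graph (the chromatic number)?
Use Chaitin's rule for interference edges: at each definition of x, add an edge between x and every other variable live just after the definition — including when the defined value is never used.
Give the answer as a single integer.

Answer: 2

Working:
def/use:
  L0 def {f,t} use ∅
  L1 def {g,u} use ∅
  L2 def {e,t} use {t}
  L3 def {f,u} use {t,u}
  L4 def {e,f,u} use ∅
  L5 def {f,t} use ∅

Liveness:
  L0 li=∅ lo={t}
  L1 li={t} lo={t,u}
  L2 li={t} lo={t}
  L3 li={t,u} lo=∅
  L4 li=∅ lo=∅
  L5 li=∅ lo=∅

Interfere edges:
  e — {t}
  f — {t}
  g — {t}
  t — {e,f,g,u}
  u — {t}

Chromatic number:
  lower bound: {e,t} mutually conflict ⇒ χ ≥ 2
  assign e→R1 f→R1 g→R1 t→R0 u→R1 — no edge inside a register ⇒ χ ≤ 2
  χ = 2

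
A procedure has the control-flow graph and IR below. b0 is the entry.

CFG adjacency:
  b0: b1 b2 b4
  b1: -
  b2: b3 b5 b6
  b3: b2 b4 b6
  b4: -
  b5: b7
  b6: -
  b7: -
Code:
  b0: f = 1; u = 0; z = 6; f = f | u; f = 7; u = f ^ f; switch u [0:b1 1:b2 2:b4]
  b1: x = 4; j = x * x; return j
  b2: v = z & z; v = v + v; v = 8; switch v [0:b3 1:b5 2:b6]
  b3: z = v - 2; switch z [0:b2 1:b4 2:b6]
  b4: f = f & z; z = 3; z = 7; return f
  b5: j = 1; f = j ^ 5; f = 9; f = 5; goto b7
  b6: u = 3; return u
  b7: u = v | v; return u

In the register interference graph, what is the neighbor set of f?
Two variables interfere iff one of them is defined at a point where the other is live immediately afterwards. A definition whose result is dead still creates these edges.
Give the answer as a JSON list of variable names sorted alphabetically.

def/use:
  b0 def {f,u,z} use ∅
  b1 def {j,x} use ∅
  b2 def {v} use {z}
  b3 def {z} use {v}
  b4 def {f,z} use {f,z}
  b5 def {f,j} use ∅
  b6 def {u} use ∅
  b7 def {u} use {v}

Liveness:
  b0 li=∅ lo={f,z}
  b1 li=∅ lo=∅
  b2 li={f,z} lo={f,v}
  b3 li={f,v} lo={f,z}
  b4 li={f,z} lo=∅
  b5 li={v} lo={v}
  b6 li=∅ lo=∅
  b7 li={v} lo=∅

Interfere edges:
  f↔{u,v,z}
  j↔{v}
  u↔{f,z}
  v↔{f,j}
  x↔∅
  z↔{f,u}

N(f) = ["u", "v", "z"]

Answer: ["u", "v", "z"]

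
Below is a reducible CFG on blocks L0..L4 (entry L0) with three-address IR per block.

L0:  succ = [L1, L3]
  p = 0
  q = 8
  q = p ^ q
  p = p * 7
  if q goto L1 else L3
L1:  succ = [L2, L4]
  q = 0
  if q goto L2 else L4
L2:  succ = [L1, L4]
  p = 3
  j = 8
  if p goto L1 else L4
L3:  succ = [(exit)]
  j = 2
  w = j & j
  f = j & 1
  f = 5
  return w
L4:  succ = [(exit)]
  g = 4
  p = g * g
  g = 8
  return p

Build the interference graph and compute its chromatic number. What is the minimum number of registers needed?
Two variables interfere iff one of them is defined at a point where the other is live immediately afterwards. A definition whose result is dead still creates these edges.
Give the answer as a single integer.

Block summaries:
  L0 def {p,q} use ∅
  L1 def {q} use ∅
  L2 def {j,p} use ∅
  L3 def {f,j,w} use ∅
  L4 def {g,p} use ∅

Liveness:
  live L0: ∅→∅
  live L1: ∅→∅
  live L2: ∅→∅
  live L3: ∅→∅
  live L4: ∅→∅

Interfere edges:
  f — {w}
  g — {p}
  j — {p,w}
  p — {g,j,q}
  q — {p}
  w — {f,j}

Colouring:
  lower bound: {f,w} mutually conflict ⇒ χ ≥ 2
  assign f→R1 g→R1 j→R1 p→R0 q→R1 w→R0 — no edge inside a register ⇒ χ ≤ 2
  χ = 2

Answer: 2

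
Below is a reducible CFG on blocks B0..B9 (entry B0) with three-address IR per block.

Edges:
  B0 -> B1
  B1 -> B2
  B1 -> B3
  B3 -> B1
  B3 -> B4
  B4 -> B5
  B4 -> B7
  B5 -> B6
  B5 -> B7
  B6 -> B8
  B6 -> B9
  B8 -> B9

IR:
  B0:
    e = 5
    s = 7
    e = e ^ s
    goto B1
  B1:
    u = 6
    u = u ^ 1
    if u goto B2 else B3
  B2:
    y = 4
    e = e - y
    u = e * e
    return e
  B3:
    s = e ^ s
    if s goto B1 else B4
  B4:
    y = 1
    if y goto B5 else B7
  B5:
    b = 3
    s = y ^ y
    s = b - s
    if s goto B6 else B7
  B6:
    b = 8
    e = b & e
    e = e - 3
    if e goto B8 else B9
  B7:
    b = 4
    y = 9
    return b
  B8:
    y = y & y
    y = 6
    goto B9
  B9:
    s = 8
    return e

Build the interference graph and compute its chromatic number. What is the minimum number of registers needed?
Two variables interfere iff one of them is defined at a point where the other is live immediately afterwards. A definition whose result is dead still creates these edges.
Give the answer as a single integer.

Block summaries:
  B0: {e,s} / ∅
  B1: {u} / ∅
  B2: {e,u,y} / {e}
  B3: {s} / {e,s}
  B4: {y} / ∅
  B5: {b,s} / {y}
  B6: {b,e} / {e}
  B7: {b,y} / ∅
  B8: {y} / {y}
  B9: {s} / {e}

Live sets:
  B0 li=∅ lo={e,s}
  B1 li={e,s} lo={e,s}
  B2 li={e} lo=∅
  B3 li={e,s} lo={e,s}
  B4 li={e} lo={e,y}
  B5 li={e,y} lo={e,y}
  B6 li={e,y} lo={e,y}
  B7 li=∅ lo=∅
  B8 li={e,y} lo={e}
  B9 li={e} lo=∅

Conflict graph:
  b↔{e,s,y}
  e↔{b,s,u,y}
  s↔{b,e,u,y}
  u↔{e,s}
  y↔{b,e,s}

Chromatic number:
  {b,e,s,y} pairwise interfere (4-clique) ⇒ χ ≥ 4
  assign b→R2 e→R0 s→R1 u→R2 y→R3 — no edge inside a register ⇒ χ ≤ 4
  χ = 4

Answer: 4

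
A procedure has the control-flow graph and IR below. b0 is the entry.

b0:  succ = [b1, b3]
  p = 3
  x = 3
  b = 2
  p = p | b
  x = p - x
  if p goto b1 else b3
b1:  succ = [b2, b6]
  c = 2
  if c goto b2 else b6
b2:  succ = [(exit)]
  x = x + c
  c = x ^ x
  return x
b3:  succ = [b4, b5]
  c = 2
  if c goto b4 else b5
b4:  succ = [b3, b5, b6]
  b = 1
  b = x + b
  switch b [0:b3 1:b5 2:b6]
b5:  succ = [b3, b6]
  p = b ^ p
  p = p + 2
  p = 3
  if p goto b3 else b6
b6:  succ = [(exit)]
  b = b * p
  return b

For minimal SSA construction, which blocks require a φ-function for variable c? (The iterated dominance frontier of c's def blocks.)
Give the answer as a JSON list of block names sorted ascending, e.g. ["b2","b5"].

idom tree: b1←b0 b2←b1 b3←b0 b4←b3 b5←b3 b6←b0
Dom∩ at merges:
  b3: preds {b0,b4,b5}: {b0} ∩ {b0,b3,b4} ∩ {b0,b3,b5} = {b0}; idom=b0
  b5: preds {b3,b4}: {b0,b3} ∩ {b0,b3,b4} = {b0,b3}; idom=b3
  b6: preds {b1,b4,b5}: {b0,b1} ∩ {b0,b3,b4} ∩ {b0,b3,b5} = {b0}; idom=b0

DF walk-up:
  b3←b0: walk · to b0
  b3←b4: walk b4→b3 to b0
  b3←b5: walk b5→b3 to b0
  b5←b3: walk · to b3
  b5←b4: walk b4 to b3
  b6←b1: walk b1 to b0
  b6←b4: walk b4→b3 to b0
  b6←b5: walk b5→b3 to b0
  b0: DF=∅
  b1: DF={b6}
  b2: DF=∅
  b3: DF={b3,b6}
  b4: DF={b3,b5,b6}
  b5: DF={b3,b6}
  b6: DF=∅

φ for c: defs {b1,b2,b3}
  DF⁺ = {b3,b6}

Answer: ["b3", "b6"]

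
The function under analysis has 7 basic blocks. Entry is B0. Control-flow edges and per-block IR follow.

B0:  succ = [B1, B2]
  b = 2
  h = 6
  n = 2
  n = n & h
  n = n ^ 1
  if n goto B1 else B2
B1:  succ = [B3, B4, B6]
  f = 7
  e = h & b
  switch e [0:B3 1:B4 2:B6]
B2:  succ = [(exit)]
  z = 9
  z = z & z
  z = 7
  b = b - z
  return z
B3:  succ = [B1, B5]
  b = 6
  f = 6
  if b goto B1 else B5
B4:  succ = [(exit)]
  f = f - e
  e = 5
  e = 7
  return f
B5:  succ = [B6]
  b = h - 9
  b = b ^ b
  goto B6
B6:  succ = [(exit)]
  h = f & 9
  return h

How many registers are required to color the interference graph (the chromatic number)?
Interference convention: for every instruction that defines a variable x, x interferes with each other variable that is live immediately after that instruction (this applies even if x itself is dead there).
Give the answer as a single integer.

Answer: 3

Analysis:
def/use:
  B0 def {b,h,n} use ∅
  B1 def {e,f} use {b,h}
  B2 def {b,z} use {b}
  B3 def {b,f} use ∅
  B4 def {e,f} use {e,f}
  B5 def {b} use {h}
  B6 def {h} use {f}

Live sets:
  B0 li=∅ lo={b,h}
  B1 li={b,h} lo={e,f,h}
  B2 li={b} lo=∅
  B3 li={h} lo={b,f,h}
  B4 li={e,f} lo=∅
  B5 li={f,h} lo={f}
  B6 li={f} lo=∅

Conflict graph:
  b↔{f,h,n,z}
  e↔{f,h}
  f↔{b,e,h}
  h↔{b,e,f,n}
  n↔{b,h}
  z↔{b}

Registers:
  {b,f,h} pairwise interfere (3-clique) ⇒ χ ≥ 3
  assign b→R0 e→R0 f→R2 h→R1 n→R2 z→R1 — no edge inside a register ⇒ χ ≤ 3
  χ = 3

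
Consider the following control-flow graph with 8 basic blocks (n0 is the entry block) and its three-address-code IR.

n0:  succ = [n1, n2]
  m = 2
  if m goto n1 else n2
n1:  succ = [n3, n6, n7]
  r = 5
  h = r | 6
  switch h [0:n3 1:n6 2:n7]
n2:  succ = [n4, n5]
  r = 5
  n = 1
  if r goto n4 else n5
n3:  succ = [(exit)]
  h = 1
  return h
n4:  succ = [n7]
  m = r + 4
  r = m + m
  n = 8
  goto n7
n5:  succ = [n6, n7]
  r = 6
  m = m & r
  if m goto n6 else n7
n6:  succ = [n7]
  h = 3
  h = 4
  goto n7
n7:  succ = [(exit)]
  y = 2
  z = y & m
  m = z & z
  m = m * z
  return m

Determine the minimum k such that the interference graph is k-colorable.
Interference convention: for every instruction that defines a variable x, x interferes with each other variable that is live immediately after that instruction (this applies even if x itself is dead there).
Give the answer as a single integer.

Answer: 3

Derivation:
Block summaries:
  n0: {m} / ∅
  n1: {h,r} / ∅
  n2: {n,r} / ∅
  n3: {h} / ∅
  n4: {m,n,r} / {r}
  n5: {m,r} / {m}
  n6: {h} / ∅
  n7: {m,y,z} / {m}

Liveness:
  n0 li=∅ lo={m}
  n1 li={m} lo={m}
  n2 li={m} lo={m,r}
  n3 li=∅ lo=∅
  n4 li={r} lo={m}
  n5 li={m} lo={m}
  n6 li={m} lo={m}
  n7 li={m} lo=∅

Interfere edges:
  h↔{m}
  m↔{h,n,r,y,z}
  n↔{m,r}
  r↔{m,n}
  y↔{m}
  z↔{m}

Chromatic number:
  lower bound: {m,n,r} mutually conflict ⇒ χ ≥ 3
  3-colouring: R0={m}  R1={h,n,y,z}  R2={r}
  χ = 3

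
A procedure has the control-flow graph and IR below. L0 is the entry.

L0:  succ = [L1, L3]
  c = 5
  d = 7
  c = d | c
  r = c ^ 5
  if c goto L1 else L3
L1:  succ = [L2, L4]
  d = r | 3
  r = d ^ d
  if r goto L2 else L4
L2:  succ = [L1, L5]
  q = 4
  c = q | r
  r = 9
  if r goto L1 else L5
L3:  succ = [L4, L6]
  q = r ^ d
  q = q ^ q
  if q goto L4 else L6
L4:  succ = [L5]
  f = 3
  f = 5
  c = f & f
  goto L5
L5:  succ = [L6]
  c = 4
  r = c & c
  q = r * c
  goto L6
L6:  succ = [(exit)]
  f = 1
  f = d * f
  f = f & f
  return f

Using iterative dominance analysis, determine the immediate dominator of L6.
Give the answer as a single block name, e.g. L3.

Answer: L0

Analysis:
idom tree: L1←L0 L2←L1 L3←L0 L4←L0 L5←L0 L6←L0
Join-block Dom:
  L1: preds {L0,L2}: {L0} ∩ {L0,L1,L2} = {L0}; idom=L0
  L4: preds {L1,L3}: {L0,L1} ∩ {L0,L3} = {L0}; idom=L0
  L5: preds {L2,L4}: {L0,L1,L2} ∩ {L0,L4} = {L0}; idom=L0
  L6: preds {L3,L5}: {L0,L3} ∩ {L0,L5} = {L0}; idom=L0

idom(L6) = L0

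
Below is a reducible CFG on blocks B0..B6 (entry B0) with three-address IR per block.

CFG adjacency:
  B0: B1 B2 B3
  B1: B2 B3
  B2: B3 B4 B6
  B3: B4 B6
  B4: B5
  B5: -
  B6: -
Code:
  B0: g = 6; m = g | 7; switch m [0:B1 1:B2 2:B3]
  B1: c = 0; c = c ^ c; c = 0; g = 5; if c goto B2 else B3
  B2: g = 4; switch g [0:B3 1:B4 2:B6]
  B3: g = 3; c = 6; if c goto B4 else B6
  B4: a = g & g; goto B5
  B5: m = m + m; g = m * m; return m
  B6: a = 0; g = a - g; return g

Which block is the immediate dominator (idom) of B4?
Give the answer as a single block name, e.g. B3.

idom tree: B1←B0 B2←B0 B3←B0 B4←B0 B5←B4 B6←B0
Join-block Dom:
  B2: preds {B0,B1}: {B0} ∩ {B0,B1} = {B0}; idom=B0
  B3: preds {B0,B1,B2}: {B0} ∩ {B0,B1} ∩ {B0,B2} = {B0}; idom=B0
  B4: preds {B2,B3}: {B0,B2} ∩ {B0,B3} = {B0}; idom=B0
  B6: preds {B2,B3}: {B0,B2} ∩ {B0,B3} = {B0}; idom=B0

idom(B4) = B0

Answer: B0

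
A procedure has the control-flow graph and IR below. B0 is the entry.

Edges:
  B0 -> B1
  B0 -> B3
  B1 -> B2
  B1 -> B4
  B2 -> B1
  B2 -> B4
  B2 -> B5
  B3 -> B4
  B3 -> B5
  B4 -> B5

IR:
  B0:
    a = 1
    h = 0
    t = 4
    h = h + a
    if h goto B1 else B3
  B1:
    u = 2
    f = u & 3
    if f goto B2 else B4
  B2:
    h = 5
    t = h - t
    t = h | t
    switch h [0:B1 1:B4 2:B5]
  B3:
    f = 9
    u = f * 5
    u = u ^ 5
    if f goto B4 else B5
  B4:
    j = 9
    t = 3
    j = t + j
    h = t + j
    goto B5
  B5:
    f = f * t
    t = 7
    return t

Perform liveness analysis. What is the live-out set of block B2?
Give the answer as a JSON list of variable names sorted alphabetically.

Answer: ["f", "t"]

Analysis:
Block summaries:
  B0: def={a,h,t} ue=∅
  B1: def={f,u} ue=∅
  B2: def={h,t} ue={t}
  B3: def={f,u} ue=∅
  B4: def={h,j,t} ue=∅
  B5: def={f,t} ue={f,t}

Liveness:
  live B0: ∅→{t}
  live B1: {t}→{f,t}
  live B2: {f,t}→{f,t}
  live B3: {t}→{f,t}
  live B4: {f}→{f,t}
  live B5: {f,t}→∅

live-out(B2) = ["f", "t"]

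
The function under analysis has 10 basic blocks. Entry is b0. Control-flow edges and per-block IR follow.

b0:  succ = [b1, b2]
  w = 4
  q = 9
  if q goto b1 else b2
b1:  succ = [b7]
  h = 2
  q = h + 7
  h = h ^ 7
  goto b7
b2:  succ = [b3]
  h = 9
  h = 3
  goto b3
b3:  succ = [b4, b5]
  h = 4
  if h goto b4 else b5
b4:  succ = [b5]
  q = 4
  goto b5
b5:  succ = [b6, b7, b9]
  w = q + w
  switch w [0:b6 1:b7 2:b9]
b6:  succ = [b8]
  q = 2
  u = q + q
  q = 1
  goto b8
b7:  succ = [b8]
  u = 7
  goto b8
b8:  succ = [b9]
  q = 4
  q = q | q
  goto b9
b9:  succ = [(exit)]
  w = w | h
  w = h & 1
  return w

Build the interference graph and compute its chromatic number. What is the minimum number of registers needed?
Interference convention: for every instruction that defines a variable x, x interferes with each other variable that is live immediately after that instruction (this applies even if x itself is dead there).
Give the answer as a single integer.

def/use:
  b0: {q,w} / ∅
  b1: {h,q} / ∅
  b2: {h} / ∅
  b3: {h} / ∅
  b4: {q} / ∅
  b5: {w} / {q,w}
  b6: {q,u} / ∅
  b7: {u} / ∅
  b8: {q} / ∅
  b9: {w} / {h,w}

Liveness:
  b0: in=∅ out={q,w}
  b1: in={w} out={h,w}
  b2: in={q,w} out={q,w}
  b3: in={q,w} out={h,q,w}
  b4: in={h,w} out={h,q,w}
  b5: in={h,q,w} out={h,w}
  b6: in={h,w} out={h,w}
  b7: in={h,w} out={h,w}
  b8: in={h,w} out={h,w}
  b9: in={h,w} out=∅

Interference:
  h — {q,u,w}
  q — {h,w}
  u — {h,w}
  w — {h,q,u}

Colouring:
  {h,q,w} pairwise interfere (3-clique) ⇒ χ ≥ 3
  assign h→r0 q→r2 u→r2 w→r1 — no edge inside a register ⇒ χ ≤ 3
  χ = 3

Answer: 3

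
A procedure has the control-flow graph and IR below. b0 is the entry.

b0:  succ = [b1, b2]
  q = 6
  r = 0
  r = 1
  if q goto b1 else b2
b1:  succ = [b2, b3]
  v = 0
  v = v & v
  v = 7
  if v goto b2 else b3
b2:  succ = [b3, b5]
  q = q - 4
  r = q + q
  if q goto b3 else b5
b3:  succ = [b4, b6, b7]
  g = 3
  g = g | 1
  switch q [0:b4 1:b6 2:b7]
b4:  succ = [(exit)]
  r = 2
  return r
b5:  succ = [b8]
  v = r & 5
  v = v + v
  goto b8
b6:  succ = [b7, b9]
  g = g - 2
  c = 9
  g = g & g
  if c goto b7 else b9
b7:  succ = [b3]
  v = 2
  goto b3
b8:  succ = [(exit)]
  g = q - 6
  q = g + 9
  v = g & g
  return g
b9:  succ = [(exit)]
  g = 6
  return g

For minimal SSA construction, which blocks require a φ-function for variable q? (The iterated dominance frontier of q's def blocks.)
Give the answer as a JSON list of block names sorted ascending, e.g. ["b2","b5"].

Answer: ["b3"]

Analysis:
idom tree: b1←b0 b2←b0 b3←b0 b4←b3 b5←b2 b6←b3 b7←b3 b8←b5 b9←b6
Dom∩ at merges:
  b2: preds {b0,b1}: {b0} ∩ {b0,b1} = {b0}; idom=b0
  b3: preds {b1,b2,b7}: {b0,b1} ∩ {b0,b2} ∩ {b0,b3,b7} = {b0}; idom=b0
  b7: preds {b3,b6}: {b0,b3} ∩ {b0,b3,b6} = {b0,b3}; idom=b3

DF derivation:
  join b2 pred b0: · stop@b0
  join b2 pred b1: b1 stop@b0
  join b3 pred b1: b1 stop@b0
  join b3 pred b2: b2 stop@b0
  join b3 pred b7: b7→b3 stop@b0
  join b7 pred b3: · stop@b3
  join b7 pred b6: b6 stop@b3
  b0 → ∅
  b1 → {b2,b3}
  b2 → {b3}
  b3 → {b3}
  b4 → ∅
  b5 → ∅
  b6 → {b7}
  b7 → {b3}
  b8 → ∅
  b9 → ∅

φ for q: defs {b0,b2,b8}
  DF⁺ = {b3}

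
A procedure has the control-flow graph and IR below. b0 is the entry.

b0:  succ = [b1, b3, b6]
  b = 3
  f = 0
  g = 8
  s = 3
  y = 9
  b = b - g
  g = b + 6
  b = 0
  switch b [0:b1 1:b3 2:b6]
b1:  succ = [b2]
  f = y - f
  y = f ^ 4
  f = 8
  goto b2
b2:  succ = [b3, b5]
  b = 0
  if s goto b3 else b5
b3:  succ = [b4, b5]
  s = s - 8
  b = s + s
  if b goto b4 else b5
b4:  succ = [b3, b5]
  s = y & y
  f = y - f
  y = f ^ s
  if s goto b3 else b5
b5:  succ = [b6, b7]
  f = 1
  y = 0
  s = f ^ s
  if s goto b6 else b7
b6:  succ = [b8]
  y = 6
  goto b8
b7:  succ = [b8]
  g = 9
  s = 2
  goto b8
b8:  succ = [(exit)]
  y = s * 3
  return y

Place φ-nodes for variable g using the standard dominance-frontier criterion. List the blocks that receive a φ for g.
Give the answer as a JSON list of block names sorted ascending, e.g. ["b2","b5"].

Answer: ["b8"]

Derivation:
idom tree: b1←b0 b2←b1 b3←b0 b4←b3 b5←b0 b6←b0 b7←b5 b8←b0
Dom∩ at merges:
  b3: preds {b0,b2,b4}: {b0} ∩ {b0,b1,b2} ∩ {b0,b3,b4} = {b0}; idom=b0
  b5: preds {b2,b3,b4}: {b0,b1,b2} ∩ {b0,b3} ∩ {b0,b3,b4} = {b0}; idom=b0
  b6: preds {b0,b5}: {b0} ∩ {b0,b5} = {b0}; idom=b0
  b8: preds {b6,b7}: {b0,b6} ∩ {b0,b5,b7} = {b0}; idom=b0

Frontier:
  b3←b0: walk · to b0
  b3←b2: walk b2→b1 to b0
  b3←b4: walk b4→b3 to b0
  b5←b2: walk b2→b1 to b0
  b5←b3: walk b3 to b0
  b5←b4: walk b4→b3 to b0
  b6←b0: walk · to b0
  b6←b5: walk b5 to b0
  b8←b6: walk b6 to b0
  b8←b7: walk b7→b5 to b0
  DF(b0)=∅
  DF(b1)={b3,b5}
  DF(b2)={b3,b5}
  DF(b3)={b3,b5}
  DF(b4)={b3,b5}
  DF(b5)={b6,b8}
  DF(b6)={b8}
  DF(b7)={b8}
  DF(b8)=∅

φ for g: defs {b0,b7}
  DF⁺ = {b8}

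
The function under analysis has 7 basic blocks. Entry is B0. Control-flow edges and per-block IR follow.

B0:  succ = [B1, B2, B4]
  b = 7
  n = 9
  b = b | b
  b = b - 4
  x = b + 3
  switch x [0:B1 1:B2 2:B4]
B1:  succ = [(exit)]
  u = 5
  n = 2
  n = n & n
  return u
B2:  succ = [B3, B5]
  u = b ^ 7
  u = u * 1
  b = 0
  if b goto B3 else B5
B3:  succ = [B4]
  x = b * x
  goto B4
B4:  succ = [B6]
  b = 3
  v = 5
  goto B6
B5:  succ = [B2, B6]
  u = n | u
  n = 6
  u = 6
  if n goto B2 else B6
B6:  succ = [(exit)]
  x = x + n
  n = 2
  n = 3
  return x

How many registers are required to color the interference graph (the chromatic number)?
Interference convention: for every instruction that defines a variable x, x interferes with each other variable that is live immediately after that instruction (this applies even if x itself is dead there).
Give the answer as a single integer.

Answer: 4

Analysis:
def/use:
  B0: {b,n,x} / ∅
  B1: {n,u} / ∅
  B2: {b,u} / {b}
  B3: {x} / {b,x}
  B4: {b,v} / ∅
  B5: {n,u} / {n,u}
  B6: {n,x} / {n,x}

Live sets:
  B0: in=∅ out={b,n,x}
  B1: in=∅ out=∅
  B2: in={b,n,x} out={b,n,u,x}
  B3: in={b,n,x} out={n,x}
  B4: in={n,x} out={n,x}
  B5: in={b,n,u,x} out={b,n,x}
  B6: in={n,x} out=∅

Interfere edges:
  b — {n,u,x}
  n — {b,u,v,x}
  u — {b,n,x}
  v — {n,x}
  x — {b,n,u,v}

Colouring:
  lower bound: {b,n,u,x} mutually conflict ⇒ χ ≥ 4
  assign b→R2 n→R0 u→R3 v→R2 x→R1 — no edge inside a register ⇒ χ ≤ 4
  χ = 4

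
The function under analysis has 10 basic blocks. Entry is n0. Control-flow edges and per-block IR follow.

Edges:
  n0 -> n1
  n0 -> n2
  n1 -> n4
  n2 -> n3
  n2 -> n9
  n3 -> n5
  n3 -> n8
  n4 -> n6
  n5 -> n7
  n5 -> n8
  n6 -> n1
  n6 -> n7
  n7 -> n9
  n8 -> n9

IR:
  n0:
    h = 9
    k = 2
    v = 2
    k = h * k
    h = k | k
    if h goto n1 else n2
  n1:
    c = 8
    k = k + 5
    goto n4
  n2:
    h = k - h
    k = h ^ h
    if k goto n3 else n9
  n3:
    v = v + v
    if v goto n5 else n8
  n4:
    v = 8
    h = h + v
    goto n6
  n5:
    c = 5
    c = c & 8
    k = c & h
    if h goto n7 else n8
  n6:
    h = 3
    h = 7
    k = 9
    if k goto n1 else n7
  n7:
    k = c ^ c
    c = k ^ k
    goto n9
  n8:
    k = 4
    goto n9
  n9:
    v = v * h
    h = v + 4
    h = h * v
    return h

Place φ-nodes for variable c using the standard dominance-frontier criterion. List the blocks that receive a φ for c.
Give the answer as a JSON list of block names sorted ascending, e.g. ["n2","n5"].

idom tree: n1←n0 n2←n0 n3←n2 n4←n1 n5←n3 n6←n4 n7←n0 n8←n3 n9←n0
Dom∩ at merges:
  n1: preds {n0,n6}: {n0} ∩ {n0,n1,n4,n6} = {n0}; idom=n0
  n7: preds {n5,n6}: {n0,n2,n3,n5} ∩ {n0,n1,n4,n6} = {n0}; idom=n0
  n8: preds {n3,n5}: {n0,n2,n3} ∩ {n0,n2,n3,n5} = {n0,n2,n3}; idom=n3
  n9: preds {n2,n7,n8}: {n0,n2} ∩ {n0,n7} ∩ {n0,n2,n3,n8} = {n0}; idom=n0

DF walk-up:
  join n1 pred n0: · stop@n0
  join n1 pred n6: n6→n4→n1 stop@n0
  join n7 pred n5: n5→n3→n2 stop@n0
  join n7 pred n6: n6→n4→n1 stop@n0
  join n8 pred n3: · stop@n3
  join n8 pred n5: n5 stop@n3
  join n9 pred n2: n2 stop@n0
  join n9 pred n7: n7 stop@n0
  join n9 pred n8: n8→n3→n2 stop@n0
  n0: DF=∅
  n1: DF={n1,n7}
  n2: DF={n7,n9}
  n3: DF={n7,n9}
  n4: DF={n1,n7}
  n5: DF={n7,n8}
  n6: DF={n1,n7}
  n7: DF={n9}
  n8: DF={n9}
  n9: DF=∅

φ for c: defs {n1,n5,n7}
  DF⁺ = {n1,n7,n8,n9}

Answer: ["n1", "n7", "n8", "n9"]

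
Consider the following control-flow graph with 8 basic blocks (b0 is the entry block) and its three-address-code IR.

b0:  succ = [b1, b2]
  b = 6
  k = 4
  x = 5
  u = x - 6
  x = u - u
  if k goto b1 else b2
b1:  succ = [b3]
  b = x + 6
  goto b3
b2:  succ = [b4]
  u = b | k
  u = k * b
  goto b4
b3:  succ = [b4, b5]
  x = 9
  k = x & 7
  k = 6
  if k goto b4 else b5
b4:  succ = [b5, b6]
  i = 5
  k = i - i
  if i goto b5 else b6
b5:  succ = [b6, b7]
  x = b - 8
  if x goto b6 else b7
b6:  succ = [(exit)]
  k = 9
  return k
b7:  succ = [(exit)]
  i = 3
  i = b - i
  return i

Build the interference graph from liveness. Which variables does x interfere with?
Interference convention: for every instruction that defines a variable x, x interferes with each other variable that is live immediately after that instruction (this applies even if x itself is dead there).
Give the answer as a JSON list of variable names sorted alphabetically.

def/use:
  b0 def {b,k,u,x} use ∅
  b1 def {b} use {x}
  b2 def {u} use {b,k}
  b3 def {k,x} use ∅
  b4 def {i,k} use ∅
  b5 def {x} use {b}
  b6 def {k} use ∅
  b7 def {i} use {b}

Backward fixpoint:
  live b0: ∅→{b,k,x}
  live b1: {x}→{b}
  live b2: {b,k}→{b}
  live b3: {b}→{b}
  live b4: {b}→{b}
  live b5: {b}→{b}
  live b6: ∅→∅
  live b7: {b}→∅

Interference:
  b — {i,k,u,x}
  i — {b,k}
  k — {b,i,u,x}
  u — {b,k}
  x — {b,k}

N(x) = ["b", "k"]

Answer: ["b", "k"]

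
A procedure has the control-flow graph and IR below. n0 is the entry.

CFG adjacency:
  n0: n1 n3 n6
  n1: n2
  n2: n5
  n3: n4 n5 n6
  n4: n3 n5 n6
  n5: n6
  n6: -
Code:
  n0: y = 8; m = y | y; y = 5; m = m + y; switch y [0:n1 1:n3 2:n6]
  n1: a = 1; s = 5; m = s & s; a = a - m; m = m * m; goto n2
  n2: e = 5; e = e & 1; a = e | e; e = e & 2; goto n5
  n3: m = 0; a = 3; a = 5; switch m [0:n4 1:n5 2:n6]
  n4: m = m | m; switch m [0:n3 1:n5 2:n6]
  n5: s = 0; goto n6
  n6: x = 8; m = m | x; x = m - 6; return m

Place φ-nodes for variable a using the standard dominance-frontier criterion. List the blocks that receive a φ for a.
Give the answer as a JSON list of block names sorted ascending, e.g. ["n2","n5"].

idom tree: n1←n0 n2←n1 n3←n0 n4←n3 n5←n0 n6←n0
Dom at joins:
  n3: preds {n0,n4}: {n0} ∩ {n0,n3,n4} = {n0}; idom=n0
  n5: preds {n2,n3,n4}: {n0,n1,n2} ∩ {n0,n3} ∩ {n0,n3,n4} = {n0}; idom=n0
  n6: preds {n0,n3,n4,n5}: {n0} ∩ {n0,n3} ∩ {n0,n3,n4} ∩ {n0,n5} = {n0}; idom=n0

DF walk-up:
  join n3 pred n0: · stop@n0
  join n3 pred n4: n4→n3 stop@n0
  join n5 pred n2: n2→n1 stop@n0
  join n5 pred n3: n3 stop@n0
  join n5 pred n4: n4→n3 stop@n0
  join n6 pred n0: · stop@n0
  join n6 pred n3: n3 stop@n0
  join n6 pred n4: n4→n3 stop@n0
  join n6 pred n5: n5 stop@n0
  DF(n0)=∅
  DF(n1)={n5}
  DF(n2)={n5}
  DF(n3)={n3,n5,n6}
  DF(n4)={n3,n5,n6}
  DF(n5)={n6}
  DF(n6)=∅

φ for a: defs {n1,n2,n3}
  DF⁺ = {n3,n5,n6}

Answer: ["n3", "n5", "n6"]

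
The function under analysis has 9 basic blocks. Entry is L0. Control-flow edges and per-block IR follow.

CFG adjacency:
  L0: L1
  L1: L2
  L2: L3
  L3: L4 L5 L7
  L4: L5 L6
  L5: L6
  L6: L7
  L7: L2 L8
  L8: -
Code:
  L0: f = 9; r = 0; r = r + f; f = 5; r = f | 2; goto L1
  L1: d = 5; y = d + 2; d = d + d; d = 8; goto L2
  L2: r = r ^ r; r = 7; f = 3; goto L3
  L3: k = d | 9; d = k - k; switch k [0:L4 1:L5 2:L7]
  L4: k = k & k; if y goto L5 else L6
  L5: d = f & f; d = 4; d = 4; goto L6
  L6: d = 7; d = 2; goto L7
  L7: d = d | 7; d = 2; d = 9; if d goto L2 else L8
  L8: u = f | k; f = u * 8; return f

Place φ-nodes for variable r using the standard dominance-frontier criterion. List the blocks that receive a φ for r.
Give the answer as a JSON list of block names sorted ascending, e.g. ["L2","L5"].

idom tree: L1←L0 L2←L1 L3←L2 L4←L3 L5←L3 L6←L3 L7←L3 L8←L7
Join-block Dom:
  L2: preds {L1,L7}: {L0,L1} ∩ {L0,L1,L2,L3,L7} = {L0,L1}; idom=L1
  L5: preds {L3,L4}: {L0,L1,L2,L3} ∩ {L0,L1,L2,L3,L4} = {L0,L1,L2,L3}; idom=L3
  L6: preds {L4,L5}: {L0,L1,L2,L3,L4} ∩ {L0,L1,L2,L3,L5} = {L0,L1,L2,L3}; idom=L3
  L7: preds {L3,L6}: {L0,L1,L2,L3} ∩ {L0,L1,L2,L3,L6} = {L0,L1,L2,L3}; idom=L3

DF walk-up:
  join L2 pred L1: · stop@L1
  join L2 pred L7: L7→L3→L2 stop@L1
  join L5 pred L3: · stop@L3
  join L5 pred L4: L4 stop@L3
  join L6 pred L4: L4 stop@L3
  join L6 pred L5: L5 stop@L3
  join L7 pred L3: · stop@L3
  join L7 pred L6: L6 stop@L3
  L0: DF=∅
  L1: DF=∅
  L2: DF={L2}
  L3: DF={L2}
  L4: DF={L5,L6}
  L5: DF={L6}
  L6: DF={L7}
  L7: DF={L2}
  L8: DF=∅

φ for r: defs {L0,L2}
  DF⁺ = {L2}

Answer: ["L2"]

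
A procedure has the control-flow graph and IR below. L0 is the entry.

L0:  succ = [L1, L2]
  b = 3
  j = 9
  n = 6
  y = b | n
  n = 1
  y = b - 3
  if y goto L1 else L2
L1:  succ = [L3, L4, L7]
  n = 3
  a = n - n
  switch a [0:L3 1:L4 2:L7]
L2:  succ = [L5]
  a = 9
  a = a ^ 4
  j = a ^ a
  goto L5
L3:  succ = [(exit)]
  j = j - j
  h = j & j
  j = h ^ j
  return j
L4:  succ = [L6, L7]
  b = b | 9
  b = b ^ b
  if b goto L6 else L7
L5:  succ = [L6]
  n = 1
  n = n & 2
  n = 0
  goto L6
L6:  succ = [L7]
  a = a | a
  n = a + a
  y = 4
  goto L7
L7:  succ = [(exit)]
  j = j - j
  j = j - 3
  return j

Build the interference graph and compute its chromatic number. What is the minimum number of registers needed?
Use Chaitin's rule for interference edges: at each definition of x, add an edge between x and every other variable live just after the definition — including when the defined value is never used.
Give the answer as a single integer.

Answer: 4

Working:
Block summaries:
  L0 def {b,j,n,y} use ∅
  L1 def {a,n} use ∅
  L2 def {a,j} use ∅
  L3 def {h,j} use {j}
  L4 def {b} use {b}
  L5 def {n} use ∅
  L6 def {a,n,y} use {a}
  L7 def {j} use {j}

Live sets:
  L0: in=∅ out={b,j}
  L1: in={b,j} out={a,b,j}
  L2: in=∅ out={a,j}
  L3: in={j} out=∅
  L4: in={a,b,j} out={a,j}
  L5: in={a,j} out={a,j}
  L6: in={a,j} out={j}
  L7: in={j} out=∅

Interference:
  a: {b,j,n}
  b: {a,j,n,y}
  h: {j}
  j: {a,b,h,n,y}
  n: {a,b,j}
  y: {b,j}

Chromatic number:
  {a,b,j,n} pairwise interfere (4-clique) ⇒ χ ≥ 4
  4-colouring: r0={j}  r1={b,h}  r2={a,y}  r3={n}
  χ = 4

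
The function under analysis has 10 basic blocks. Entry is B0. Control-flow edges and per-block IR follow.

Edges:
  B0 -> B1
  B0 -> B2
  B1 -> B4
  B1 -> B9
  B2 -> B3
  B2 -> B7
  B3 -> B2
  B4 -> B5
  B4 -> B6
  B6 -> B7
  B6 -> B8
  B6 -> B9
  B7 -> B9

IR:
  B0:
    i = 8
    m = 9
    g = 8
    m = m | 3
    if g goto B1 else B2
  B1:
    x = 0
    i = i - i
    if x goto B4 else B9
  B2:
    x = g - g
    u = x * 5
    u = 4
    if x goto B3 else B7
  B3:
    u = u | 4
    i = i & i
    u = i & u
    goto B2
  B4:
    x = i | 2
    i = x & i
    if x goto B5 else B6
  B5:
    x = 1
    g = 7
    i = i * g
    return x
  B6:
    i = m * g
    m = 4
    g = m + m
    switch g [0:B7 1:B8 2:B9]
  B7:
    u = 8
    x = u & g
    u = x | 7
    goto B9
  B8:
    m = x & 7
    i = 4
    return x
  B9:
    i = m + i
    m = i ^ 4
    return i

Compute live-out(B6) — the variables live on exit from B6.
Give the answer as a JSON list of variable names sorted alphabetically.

Answer: ["g", "i", "m", "x"]

Working:
Per-block:
  B0: {g,i,m} / ∅
  B1: {i,x} / {i}
  B2: {u,x} / {g}
  B3: {i,u} / {i,u}
  B4: {i,x} / {i}
  B5: {g,i,x} / {i}
  B6: {g,i,m} / {g,m}
  B7: {u,x} / {g}
  B8: {i,m} / {x}
  B9: {i,m} / {i,m}

Liveness:
  live B0: ∅→{g,i,m}
  live B1: {g,i,m}→{g,i,m}
  live B2: {g,i,m}→{g,i,m,u}
  live B3: {g,i,m,u}→{g,i,m}
  live B4: {g,i,m}→{g,i,m,x}
  live B5: {i}→∅
  live B6: {g,m,x}→{g,i,m,x}
  live B7: {g,i,m}→{i,m}
  live B8: {x}→∅
  live B9: {i,m}→∅

live-out(B6) = ["g", "i", "m", "x"]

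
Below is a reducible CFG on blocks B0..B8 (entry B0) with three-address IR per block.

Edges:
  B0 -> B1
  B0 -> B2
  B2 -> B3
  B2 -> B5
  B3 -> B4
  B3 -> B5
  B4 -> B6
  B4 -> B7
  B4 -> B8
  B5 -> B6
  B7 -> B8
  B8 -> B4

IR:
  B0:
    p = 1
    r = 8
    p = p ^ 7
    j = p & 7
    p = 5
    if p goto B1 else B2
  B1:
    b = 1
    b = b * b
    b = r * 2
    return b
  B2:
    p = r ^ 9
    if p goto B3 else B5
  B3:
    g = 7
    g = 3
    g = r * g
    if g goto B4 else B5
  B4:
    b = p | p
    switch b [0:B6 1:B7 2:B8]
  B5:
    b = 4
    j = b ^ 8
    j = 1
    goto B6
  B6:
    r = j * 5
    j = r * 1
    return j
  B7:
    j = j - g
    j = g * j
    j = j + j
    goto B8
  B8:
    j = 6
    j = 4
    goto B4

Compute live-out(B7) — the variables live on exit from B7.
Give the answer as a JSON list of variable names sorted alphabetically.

Per-block:
  B0: {j,p,r} / ∅
  B1: {b} / {r}
  B2: {p} / {r}
  B3: {g} / {r}
  B4: {b} / {p}
  B5: {b,j} / ∅
  B6: {j,r} / {j}
  B7: {j} / {g,j}
  B8: {j} / ∅

Backward fixpoint:
  B0: in=∅ out={j,r}
  B1: in={r} out=∅
  B2: in={j,r} out={j,p,r}
  B3: in={j,p,r} out={g,j,p}
  B4: in={g,j,p} out={g,j,p}
  B5: in=∅ out={j}
  B6: in={j} out=∅
  B7: in={g,j,p} out={g,p}
  B8: in={g,p} out={g,j,p}

live-out(B7) = ["g", "p"]

Answer: ["g", "p"]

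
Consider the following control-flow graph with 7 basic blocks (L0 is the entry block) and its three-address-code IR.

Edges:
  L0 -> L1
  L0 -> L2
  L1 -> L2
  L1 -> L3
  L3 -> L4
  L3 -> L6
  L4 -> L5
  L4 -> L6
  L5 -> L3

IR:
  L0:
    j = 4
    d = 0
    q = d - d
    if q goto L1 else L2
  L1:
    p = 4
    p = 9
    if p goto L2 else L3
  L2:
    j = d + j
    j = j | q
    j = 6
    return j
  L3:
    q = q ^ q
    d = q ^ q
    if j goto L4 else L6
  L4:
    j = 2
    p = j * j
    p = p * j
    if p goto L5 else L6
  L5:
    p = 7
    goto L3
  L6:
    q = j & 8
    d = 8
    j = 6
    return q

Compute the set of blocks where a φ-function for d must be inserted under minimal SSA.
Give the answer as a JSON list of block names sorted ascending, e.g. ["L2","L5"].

Answer: ["L3"]

Analysis:
idom tree: L1←L0 L2←L0 L3←L1 L4←L3 L5←L4 L6←L3
Dom∩ at merges:
  L2: preds {L0,L1}: {L0} ∩ {L0,L1} = {L0}; idom=L0
  L3: preds {L1,L5}: {L0,L1} ∩ {L0,L1,L3,L4,L5} = {L0,L1}; idom=L1
  L6: preds {L3,L4}: {L0,L1,L3} ∩ {L0,L1,L3,L4} = {L0,L1,L3}; idom=L3

DF walk-up:
  L2←L0: walk · to L0
  L2←L1: walk L1 to L0
  L3←L1: walk · to L1
  L3←L5: walk L5→L4→L3 to L1
  L6←L3: walk · to L3
  L6←L4: walk L4 to L3
  L0: DF=∅
  L1: DF={L2}
  L2: DF=∅
  L3: DF={L3}
  L4: DF={L3,L6}
  L5: DF={L3}
  L6: DF=∅

φ for d: defs {L0,L3,L6}
  DF⁺ = {L3}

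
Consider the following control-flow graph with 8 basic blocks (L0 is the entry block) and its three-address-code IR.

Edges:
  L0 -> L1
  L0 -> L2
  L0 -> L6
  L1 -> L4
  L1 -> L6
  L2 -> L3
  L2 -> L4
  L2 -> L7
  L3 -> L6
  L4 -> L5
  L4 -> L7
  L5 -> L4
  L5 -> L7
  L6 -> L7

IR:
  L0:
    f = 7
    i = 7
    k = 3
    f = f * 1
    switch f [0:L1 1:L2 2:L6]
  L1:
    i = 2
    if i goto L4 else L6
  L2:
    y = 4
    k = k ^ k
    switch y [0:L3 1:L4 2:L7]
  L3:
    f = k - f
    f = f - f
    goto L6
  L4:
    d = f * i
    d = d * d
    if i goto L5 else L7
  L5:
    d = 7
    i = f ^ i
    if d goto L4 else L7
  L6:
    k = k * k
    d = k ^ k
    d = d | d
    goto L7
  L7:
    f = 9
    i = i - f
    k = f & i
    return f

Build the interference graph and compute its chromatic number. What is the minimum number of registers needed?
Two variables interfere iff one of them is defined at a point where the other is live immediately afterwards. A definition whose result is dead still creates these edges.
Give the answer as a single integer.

Per-block:
  L0 def {f,i,k} use ∅
  L1 def {i} use ∅
  L2 def {k,y} use {k}
  L3 def {f} use {f,k}
  L4 def {d} use {f,i}
  L5 def {d,i} use {f,i}
  L6 def {d,k} use {k}
  L7 def {f,i,k} use {i}

Live sets:
  live L0: ∅→{f,i,k}
  live L1: {f,k}→{f,i,k}
  live L2: {f,i,k}→{f,i,k}
  live L3: {f,i,k}→{i,k}
  live L4: {f,i}→{f,i}
  live L5: {f,i}→{f,i}
  live L6: {i,k}→{i}
  live L7: {i}→∅

Interfere edges:
  d: {f,i}
  f: {d,i,k,y}
  i: {d,f,k,y}
  k: {f,i,y}
  y: {f,i,k}

Chromatic number:
  lower bound: {f,i,k,y} mutually conflict ⇒ χ ≥ 4
  assign d→c2 f→c0 i→c1 k→c2 y→c3 — no edge inside a register ⇒ χ ≤ 4
  χ = 4

Answer: 4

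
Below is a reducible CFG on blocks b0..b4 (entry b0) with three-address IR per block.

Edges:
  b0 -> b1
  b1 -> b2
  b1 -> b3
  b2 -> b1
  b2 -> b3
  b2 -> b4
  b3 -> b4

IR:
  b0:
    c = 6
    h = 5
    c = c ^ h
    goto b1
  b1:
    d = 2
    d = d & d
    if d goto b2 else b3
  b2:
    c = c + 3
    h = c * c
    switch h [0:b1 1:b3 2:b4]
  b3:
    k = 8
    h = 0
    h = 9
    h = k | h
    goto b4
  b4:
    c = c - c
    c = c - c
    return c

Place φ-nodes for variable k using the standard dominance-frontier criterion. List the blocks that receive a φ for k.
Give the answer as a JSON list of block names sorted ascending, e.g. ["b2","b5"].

idom tree: b1←b0 b2←b1 b3←b1 b4←b1
Dom∩ at merges:
  b1: preds {b0,b2}: {b0} ∩ {b0,b1,b2} = {b0}; idom=b0
  b3: preds {b1,b2}: {b0,b1} ∩ {b0,b1,b2} = {b0,b1}; idom=b1
  b4: preds {b2,b3}: {b0,b1,b2} ∩ {b0,b1,b3} = {b0,b1}; idom=b1

DF derivation:
  join b1 pred b0: · stop@b0
  join b1 pred b2: b2→b1 stop@b0
  join b3 pred b1: · stop@b1
  join b3 pred b2: b2 stop@b1
  join b4 pred b2: b2 stop@b1
  join b4 pred b3: b3 stop@b1
  b0: DF=∅
  b1: DF={b1}
  b2: DF={b1,b3,b4}
  b3: DF={b4}
  b4: DF=∅

φ for k: defs {b3}
  DF⁺ = {b4}

Answer: ["b4"]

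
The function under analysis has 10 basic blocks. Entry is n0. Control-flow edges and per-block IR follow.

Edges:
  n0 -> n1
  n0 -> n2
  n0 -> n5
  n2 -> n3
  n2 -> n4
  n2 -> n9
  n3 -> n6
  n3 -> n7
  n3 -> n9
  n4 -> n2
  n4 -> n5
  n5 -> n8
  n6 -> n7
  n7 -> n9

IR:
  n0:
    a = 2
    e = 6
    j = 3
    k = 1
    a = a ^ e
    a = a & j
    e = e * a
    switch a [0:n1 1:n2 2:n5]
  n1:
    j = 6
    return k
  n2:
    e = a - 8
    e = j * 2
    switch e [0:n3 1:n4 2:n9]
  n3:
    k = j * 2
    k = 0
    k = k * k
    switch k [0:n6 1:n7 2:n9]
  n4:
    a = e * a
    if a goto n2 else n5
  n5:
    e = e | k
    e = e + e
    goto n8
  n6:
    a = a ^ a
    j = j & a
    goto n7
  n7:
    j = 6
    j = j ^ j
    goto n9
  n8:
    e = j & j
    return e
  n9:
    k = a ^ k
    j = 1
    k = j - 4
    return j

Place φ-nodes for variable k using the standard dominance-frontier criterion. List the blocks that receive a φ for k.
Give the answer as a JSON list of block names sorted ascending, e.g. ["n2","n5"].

Answer: ["n9"]

Derivation:
idom tree: n1←n0 n2←n0 n3←n2 n4←n2 n5←n0 n6←n3 n7←n3 n8←n5 n9←n2
Join-block Dom:
  n2: preds {n0,n4}: {n0} ∩ {n0,n2,n4} = {n0}; idom=n0
  n5: preds {n0,n4}: {n0} ∩ {n0,n2,n4} = {n0}; idom=n0
  n7: preds {n3,n6}: {n0,n2,n3} ∩ {n0,n2,n3,n6} = {n0,n2,n3}; idom=n3
  n9: preds {n2,n3,n7}: {n0,n2} ∩ {n0,n2,n3} ∩ {n0,n2,n3,n7} = {n0,n2}; idom=n2

DF walk-up:
  join n2 pred n0: · stop@n0
  join n2 pred n4: n4→n2 stop@n0
  join n5 pred n0: · stop@n0
  join n5 pred n4: n4→n2 stop@n0
  join n7 pred n3: · stop@n3
  join n7 pred n6: n6 stop@n3
  join n9 pred n2: · stop@n2
  join n9 pred n3: n3 stop@n2
  join n9 pred n7: n7→n3 stop@n2
  DF(n0)=∅
  DF(n1)=∅
  DF(n2)={n2,n5}
  DF(n3)={n9}
  DF(n4)={n2,n5}
  DF(n5)=∅
  DF(n6)={n7}
  DF(n7)={n9}
  DF(n8)=∅
  DF(n9)=∅

φ for k: defs {n0,n3,n9}
  DF⁺ = {n9}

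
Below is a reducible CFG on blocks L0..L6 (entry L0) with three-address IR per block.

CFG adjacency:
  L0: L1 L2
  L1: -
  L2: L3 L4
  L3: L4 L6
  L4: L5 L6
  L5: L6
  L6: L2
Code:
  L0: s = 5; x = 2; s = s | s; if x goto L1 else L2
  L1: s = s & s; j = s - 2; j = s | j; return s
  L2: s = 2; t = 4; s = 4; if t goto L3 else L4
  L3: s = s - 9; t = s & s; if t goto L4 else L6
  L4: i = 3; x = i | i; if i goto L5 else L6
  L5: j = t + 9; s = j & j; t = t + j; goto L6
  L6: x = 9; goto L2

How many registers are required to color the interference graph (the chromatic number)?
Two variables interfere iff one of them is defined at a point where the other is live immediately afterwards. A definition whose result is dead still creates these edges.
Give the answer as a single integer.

Block summaries:
  L0: {s,x} / ∅
  L1: {j,s} / {s}
  L2: {s,t} / ∅
  L3: {s,t} / {s}
  L4: {i,x} / ∅
  L5: {j,s,t} / {t}
  L6: {x} / ∅

Liveness:
  L0: in=∅ out={s}
  L1: in={s} out=∅
  L2: in=∅ out={s,t}
  L3: in={s} out={t}
  L4: in={t} out={t}
  L5: in={t} out=∅
  L6: in=∅ out=∅

Interfere edges:
  i: {t,x}
  j: {s,t}
  s: {j,t,x}
  t: {i,j,s,x}
  x: {i,s,t}

Registers:
  {i,t,x} pairwise interfere (3-clique) ⇒ χ ≥ 3
  3-colouring: c0={t}  c1={i,s}  c2={j,x}
  χ = 3

Answer: 3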